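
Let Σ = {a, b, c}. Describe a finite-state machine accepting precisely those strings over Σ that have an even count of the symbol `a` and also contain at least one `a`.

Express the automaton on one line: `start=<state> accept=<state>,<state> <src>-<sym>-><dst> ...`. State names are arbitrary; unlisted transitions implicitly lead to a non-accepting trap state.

Run two small machines in parallel and take their product. The first has 2 states tracking the count of `a`s modulo 2; the second has 3 states tracking the count of `a`s, saturating at 2. A product state is a pair (one from each), accepting exactly when both do. Minimizing collapses redundant product states.
With 3 states:
        a   b   c  
>  S0   S1  S0  S0 
   S1   S2  S1  S1 
 * S2   S1  S2  S2 
(> = start, * = accepting)

start=S0 accept=S2 S0-a->S1 S0-b->S0 S0-c->S0 S1-a->S2 S1-b->S1 S1-c->S1 S2-a->S1 S2-b->S2 S2-c->S2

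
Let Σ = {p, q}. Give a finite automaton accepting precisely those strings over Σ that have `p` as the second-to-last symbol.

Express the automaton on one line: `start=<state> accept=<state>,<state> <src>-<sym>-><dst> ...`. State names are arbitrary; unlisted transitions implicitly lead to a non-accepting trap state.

start=A accept=D,E A-p->B A-q->C B-p->D B-q->E C-p->F C-q->G D-p->D D-q->E E-p->F E-q->G F-p->D F-q->E G-p->F G-q->G

A DFA must remember the last 2 symbols (since which symbol is second-to-last isn't known until the input ends). Use one state per possible window of the last ≤2 symbols; accept from those whose window starts with `p`.
With 7 states:
       p  q 
>  A   B  C 
   B   D  E 
   C   F  G 
 * D   D  E 
 * E   F  G 
   F   D  E 
   G   F  G 
(> = start, * = accepting)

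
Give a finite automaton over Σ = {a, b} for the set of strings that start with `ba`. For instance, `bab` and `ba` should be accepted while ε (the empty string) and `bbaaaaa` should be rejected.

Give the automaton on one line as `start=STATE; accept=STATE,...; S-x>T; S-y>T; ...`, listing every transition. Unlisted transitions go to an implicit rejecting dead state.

Check the first 2 symbols one by one: s0 through s1 record how many have matched `ba` so far; any wrong symbol goes to the dead state s3. After all 2 match we enter the accepting sink s2.
        a   b  
>  s0   s3  s1 
   s1   s2  s3 
 * s2   s2  s2 
   s3   s3  s3 
(> = start, * = accepting)

start=s0; accept=s2; s0-a>s3; s0-b>s1; s1-a>s2; s1-b>s3; s2-a>s2; s2-b>s2; s3-a>s3; s3-b>s3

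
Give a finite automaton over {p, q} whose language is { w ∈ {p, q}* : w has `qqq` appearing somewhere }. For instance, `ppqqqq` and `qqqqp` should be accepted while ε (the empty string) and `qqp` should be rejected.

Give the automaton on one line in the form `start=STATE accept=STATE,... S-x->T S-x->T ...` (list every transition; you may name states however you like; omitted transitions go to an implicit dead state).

Track how much of `qqq` has been matched so far: state A is no progress, D is the absorbing accept state reached once `qqq` has occurred. Intermediate states record partial matches; on a mismatch, fall back to the longest reusable overlap.
With 4 states:
       p  q 
>  A   A  B 
   B   A  C 
   C   A  D 
 * D   D  D 
(> = start, * = accepting)

start=A accept=D A-p->A A-q->B B-p->A B-q->C C-p->A C-q->D D-p->D D-q->D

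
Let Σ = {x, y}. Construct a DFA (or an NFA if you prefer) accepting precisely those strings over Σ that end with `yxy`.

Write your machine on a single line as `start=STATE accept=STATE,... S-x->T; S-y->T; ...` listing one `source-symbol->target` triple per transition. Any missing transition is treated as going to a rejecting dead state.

Let each state record the length of the longest suffix of the input read so far that is also a prefix of `yxy`. s1 means the last symbol is `y`; s2 means the last 2 symbols are `yx`; s3 means the last 3 symbols are `yxy`. Accept only at s3, where the string currently ends in `yxy`.
4 states suffice.
        x   y  
>  s0   s0  s1 
   s1   s2  s1 
   s2   s0  s3 
 * s3   s2  s1 
(> = start, * = accepting)

start=s0; accept=s3; s0-x->s0; s0-y->s1; s1-x->s2; s1-y->s1; s2-x->s0; s2-y->s3; s3-x->s2; s3-y->s1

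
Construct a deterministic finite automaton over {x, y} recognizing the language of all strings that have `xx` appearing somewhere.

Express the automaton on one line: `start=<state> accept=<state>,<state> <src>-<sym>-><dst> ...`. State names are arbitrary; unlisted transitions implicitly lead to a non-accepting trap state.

Track how much of `xx` has been matched so far: state S0 is no progress, S2 is the absorbing accept state reached once `xx` has occurred. Intermediate states record partial matches; on a mismatch, fall back to the longest reusable overlap.
With 3 states:
        x   y  
>  S0   S1  S0 
   S1   S2  S0 
 * S2   S2  S2 
(> = start, * = accepting)

start=S0 accept=S2 S0-x->S1 S0-y->S0 S1-x->S2 S1-y->S0 S2-x->S2 S2-y->S2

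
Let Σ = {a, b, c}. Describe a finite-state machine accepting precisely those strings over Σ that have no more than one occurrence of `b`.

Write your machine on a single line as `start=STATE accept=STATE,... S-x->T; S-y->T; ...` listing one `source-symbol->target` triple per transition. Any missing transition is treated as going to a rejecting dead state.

Count `b`s, saturating at 2: state q0 means no `b` yet, q1 means one `b` seen, q2 means more than one. Each `b` increments (capped at q2); other symbols loop. Accept from {q0, q1}.
3 states suffice.
        a   b   c  
>* q0   q0  q1  q0 
 * q1   q1  q2  q1 
   q2   q2  q2  q2 
(> = start, * = accepting)

start=q0; accept=q0,q1; q0-a->q0; q0-b->q1; q0-c->q0; q1-a->q1; q1-b->q2; q1-c->q1; q2-a->q2; q2-b->q2; q2-c->q2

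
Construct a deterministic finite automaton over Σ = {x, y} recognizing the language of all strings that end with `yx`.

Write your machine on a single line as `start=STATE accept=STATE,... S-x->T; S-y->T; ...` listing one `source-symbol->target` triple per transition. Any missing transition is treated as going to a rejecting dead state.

start=q0; accept=q2; q0-x->q0; q0-y->q1; q1-x->q2; q1-y->q1; q2-x->q0; q2-y->q1

Let each state record the length of the longest suffix of the input read so far that is also a prefix of `yx`. q1 means the last symbol is `y`; q2 means the last 2 symbols are `yx`. Accept only at q2, where the string currently ends in `yx`.
With 3 states:
        x   y  
>  q0   q0  q1 
   q1   q2  q1 
 * q2   q0  q1 
(> = start, * = accepting)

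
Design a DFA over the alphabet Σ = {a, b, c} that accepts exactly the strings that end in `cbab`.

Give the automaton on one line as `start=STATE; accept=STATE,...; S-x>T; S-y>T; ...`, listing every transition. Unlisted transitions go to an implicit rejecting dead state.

start=S0; accept=S4; S0-a>S0; S0-b>S0; S0-c>S1; S1-a>S0; S1-b>S2; S1-c>S1; S2-a>S3; S2-b>S0; S2-c>S1; S3-a>S0; S3-b>S4; S3-c>S1; S4-a>S0; S4-b>S0; S4-c>S1

Let each state record the length of the longest suffix of the input read so far that is also a prefix of `cbab`. S1 means the last symbol is `c`; S2 means the last 2 symbols are `cb`; S3 means the last 3 symbols are `cba`; S4 means the last 4 symbols are `cbab`. Accept only at S4, where the string currently ends in `cbab`.
5 states suffice.
        a   b   c  
>  S0   S0  S0  S1 
   S1   S0  S2  S1 
   S2   S3  S0  S1 
   S3   S0  S4  S1 
 * S4   S0  S0  S1 
(> = start, * = accepting)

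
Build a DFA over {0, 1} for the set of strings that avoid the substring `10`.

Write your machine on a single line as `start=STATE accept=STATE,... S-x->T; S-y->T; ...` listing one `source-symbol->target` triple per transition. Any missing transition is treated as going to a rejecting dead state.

Track partial matches of the forbidden pattern `10`. State s2 is a dead state reached once `10` has occurred; every other state accepts. s0 means no part of `10` is currently matched.
With 3 states:
        0   1  
>* s0   s0  s1 
 * s1   s2  s1 
   s2   s2  s2 
(> = start, * = accepting)

start=s0; accept=s0,s1; s0-0->s0; s0-1->s1; s1-0->s2; s1-1->s1; s2-0->s2; s2-1->s2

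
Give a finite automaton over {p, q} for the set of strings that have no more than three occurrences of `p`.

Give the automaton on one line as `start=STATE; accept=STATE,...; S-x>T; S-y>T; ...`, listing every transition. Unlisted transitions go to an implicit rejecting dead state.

Count `p`s, saturating at 4: states s0 through s3 mean 0 through 3 `p`s seen; s4 means more than 3. Each `p` increments (capped at s4); other symbols loop. Accept from {s0, s1, s2, s3}.
5 states suffice.
        p   q  
>* s0   s1  s0 
 * s1   s2  s1 
 * s2   s3  s2 
 * s3   s4  s3 
   s4   s4  s4 
(> = start, * = accepting)

start=s0; accept=s0,s1,s2,s3; s0-p>s1; s0-q>s0; s1-p>s2; s1-q>s1; s2-p>s3; s2-q>s2; s3-p>s4; s3-q>s3; s4-p>s4; s4-q>s4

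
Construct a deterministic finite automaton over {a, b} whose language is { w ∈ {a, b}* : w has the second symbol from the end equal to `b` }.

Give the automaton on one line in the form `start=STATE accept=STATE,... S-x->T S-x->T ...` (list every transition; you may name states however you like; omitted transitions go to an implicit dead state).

A DFA must remember the last 2 symbols (since which symbol is second-to-last isn't known until the input ends). Use one state per possible window of the last ≤2 symbols; accept from those whose window starts with `b`.
A 7-state machine:
        a   b  
>  S0   S1  S2 
   S1   S3  S4 
   S2   S5  S6 
   S3   S3  S4 
   S4   S5  S6 
 * S5   S3  S4 
 * S6   S5  S6 
(> = start, * = accepting)

start=S0 accept=S5,S6 S0-a->S1 S0-b->S2 S1-a->S3 S1-b->S4 S2-a->S5 S2-b->S6 S3-a->S3 S3-b->S4 S4-a->S5 S4-b->S6 S5-a->S3 S5-b->S4 S6-a->S5 S6-b->S6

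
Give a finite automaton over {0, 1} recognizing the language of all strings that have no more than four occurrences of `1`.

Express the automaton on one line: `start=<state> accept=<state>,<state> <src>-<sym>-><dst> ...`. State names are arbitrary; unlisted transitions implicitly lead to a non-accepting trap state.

Only the number of `1`s matters, and only up to 5. Make a chain S0 → S1 → S2 → S3 → S4 → S5 advanced by each `1` (with S5 absorbing); every other symbol self-loops. The accepting set is {S0, S1, S2, S3, S4}.
6 states suffice.
        0   1  
>* S0   S0  S1 
 * S1   S1  S2 
 * S2   S2  S3 
 * S3   S3  S4 
 * S4   S4  S5 
   S5   S5  S5 
(> = start, * = accepting)

start=S0 accept=S0,S1,S2,S3,S4 S0-0->S0 S0-1->S1 S1-0->S1 S1-1->S2 S2-0->S2 S2-1->S3 S3-0->S3 S3-1->S4 S4-0->S4 S4-1->S5 S5-0->S5 S5-1->S5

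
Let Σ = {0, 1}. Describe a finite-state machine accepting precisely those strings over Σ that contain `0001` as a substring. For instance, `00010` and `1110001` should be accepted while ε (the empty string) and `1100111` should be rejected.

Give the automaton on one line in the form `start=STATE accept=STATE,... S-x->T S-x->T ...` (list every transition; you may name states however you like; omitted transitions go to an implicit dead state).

Track how much of `0001` has been matched so far: state q0 is no progress, q4 is the absorbing accept state reached once `0001` has occurred. Intermediate states record partial matches; on a mismatch, fall back to the longest reusable overlap.
With 5 states:
        0   1  
>  q0   q1  q0 
   q1   q2  q0 
   q2   q3  q0 
   q3   q3  q4 
 * q4   q4  q4 
(> = start, * = accepting)

start=q0 accept=q4 q0-0->q1 q0-1->q0 q1-0->q2 q1-1->q0 q2-0->q3 q2-1->q0 q3-0->q3 q3-1->q4 q4-0->q4 q4-1->q4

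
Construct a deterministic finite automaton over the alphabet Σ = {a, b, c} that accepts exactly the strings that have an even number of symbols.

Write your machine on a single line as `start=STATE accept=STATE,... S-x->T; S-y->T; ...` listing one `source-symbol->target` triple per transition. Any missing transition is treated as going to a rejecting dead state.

Count input length modulo 2: every symbol advances one step around the cycle S0 → S1 → S0. Accept at S0.
        a   b   c  
>* S0   S1  S1  S1 
   S1   S0  S0  S0 
(> = start, * = accepting)

start=S0; accept=S0; S0-a->S1; S0-b->S1; S0-c->S1; S1-a->S0; S1-b->S0; S1-c->S0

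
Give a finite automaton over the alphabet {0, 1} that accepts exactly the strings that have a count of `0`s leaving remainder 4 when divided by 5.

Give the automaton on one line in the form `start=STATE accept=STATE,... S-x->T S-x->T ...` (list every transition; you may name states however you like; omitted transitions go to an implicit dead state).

The only thing that matters is how many `0`s have appeared, reduced mod 5. Use one state per residue: S0 for 0, …, S4 for 4. Reading `0` moves to the next residue; anything else stays put. S4 is accepting.
A 5-state machine:
        0   1  
>  S0   S1  S0 
   S1   S2  S1 
   S2   S3  S2 
   S3   S4  S3 
 * S4   S0  S4 
(> = start, * = accepting)

start=S0 accept=S4 S0-0->S1 S0-1->S0 S1-0->S2 S1-1->S1 S2-0->S3 S2-1->S2 S3-0->S4 S3-1->S3 S4-0->S0 S4-1->S4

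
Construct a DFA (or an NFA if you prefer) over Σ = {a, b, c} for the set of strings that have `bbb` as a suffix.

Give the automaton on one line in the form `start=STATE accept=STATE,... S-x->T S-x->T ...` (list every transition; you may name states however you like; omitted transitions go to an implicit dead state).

start=q0 accept=q3 q0-a->q0 q0-b->q1 q0-c->q0 q1-a->q0 q1-b->q2 q1-c->q0 q2-a->q0 q2-b->q3 q2-c->q0 q3-a->q0 q3-b->q3 q3-c->q0

Remember how much of `bbb` the current input suffix matches. State q0 means no match yet; q1 means the last symbol is `b`; q2 means the last 2 symbols are `bb`; q3 means the last 3 symbols are `bbb`. Only q3 accepts. On a mismatch, fall back to the longest proper suffix that is still a prefix of `bbb`.
With 4 states:
        a   b   c  
>  q0   q0  q1  q0 
   q1   q0  q2  q0 
   q2   q0  q3  q0 
 * q3   q0  q3  q0 
(> = start, * = accepting)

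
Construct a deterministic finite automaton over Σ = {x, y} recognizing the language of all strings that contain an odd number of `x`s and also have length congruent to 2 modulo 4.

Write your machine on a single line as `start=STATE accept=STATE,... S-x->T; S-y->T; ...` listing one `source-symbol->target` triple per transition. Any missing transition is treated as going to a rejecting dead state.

start=s0; accept=s4; s0-x->s1; s0-y->s2; s1-x->s3; s1-y->s4; s2-x->s4; s2-y->s3; s3-x->s5; s3-y->s6; s4-x->s6; s4-y->s5; s5-x->s0; s5-y->s7; s6-x->s7; s6-y->s0; s7-x->s2; s7-y->s1

Build one automaton per condition and run them in lockstep. The first has 2 states tracking the count of `x`s modulo 2; the second has 4 states tracking the input length modulo 4. A product state is a pair (one from each), accepting exactly when both do.
With 8 states:
        x   y  
>  s0   s1  s2 
   s1   s3  s4 
   s2   s4  s3 
   s3   s5  s6 
 * s4   s6  s5 
   s5   s0  s7 
   s6   s7  s0 
   s7   s2  s1 
(> = start, * = accepting)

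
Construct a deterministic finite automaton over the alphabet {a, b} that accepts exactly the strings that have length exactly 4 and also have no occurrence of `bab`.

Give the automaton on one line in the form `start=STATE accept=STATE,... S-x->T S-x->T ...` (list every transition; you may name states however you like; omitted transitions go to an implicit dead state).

Handle the two conditions separately and then intersect. The first has 6 states tracking the input length, saturating at 5; the second has 4 states tracking partial matches of the forbidden pattern `bab`. A product state is a pair (one from each), accepting exactly when both do.
With 18 states:
          a    b  
>  q0     q1   q2 
   q1     q3   q4 
   q2     q5   q4 
   q3     q6   q7 
   q4     q8   q7 
   q5     q6   q9 
   q6    q10  q11 
   q7    q12  q11 
   q8    q10  q13 
   q9    q13  q13 
 * q10   q14  q15 
 * q11   q16  q15 
 * q12   q14  q17 
   q13   q17  q17 
   q14   q14  q15 
   q15   q16  q15 
   q16   q14  q17 
   q17   q17  q17 
(> = start, * = accepting)

start=q0 accept=q10,q11,q12 q0-a->q1 q0-b->q2 q1-a->q3 q1-b->q4 q2-a->q5 q2-b->q4 q3-a->q6 q3-b->q7 q4-a->q8 q4-b->q7 q5-a->q6 q5-b->q9 q6-a->q10 q6-b->q11 q7-a->q12 q7-b->q11 q8-a->q10 q8-b->q13 q9-a->q13 q9-b->q13 q10-a->q14 q10-b->q15 q11-a->q16 q11-b->q15 q12-a->q14 q12-b->q17 q13-a->q17 q13-b->q17 q14-a->q14 q14-b->q15 q15-a->q16 q15-b->q15 q16-a->q14 q16-b->q17 q17-a->q17 q17-b->q17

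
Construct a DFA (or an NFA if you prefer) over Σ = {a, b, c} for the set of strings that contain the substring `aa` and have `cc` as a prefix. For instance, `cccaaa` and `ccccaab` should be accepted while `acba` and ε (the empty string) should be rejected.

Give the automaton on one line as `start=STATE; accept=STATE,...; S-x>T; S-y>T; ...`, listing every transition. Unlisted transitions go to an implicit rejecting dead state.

Build one automaton per condition and run them in lockstep. The first has 3 states tracking whether and how much of `aa` has been seen; the second has 4 states tracking whether the input so far still matches the prefix `cc`. A product state is a pair (one from each), accepting exactly when both do.
An 8-state machine:
        a   b   c  
>  q0   q1  q2  q3 
   q1   q4  q2  q2 
   q2   q1  q2  q2 
   q3   q1  q2  q5 
   q4   q4  q4  q4 
   q5   q6  q5  q5 
   q6   q7  q5  q5 
 * q7   q7  q7  q7 
(> = start, * = accepting)

start=q0; accept=q7; q0-a>q1; q0-b>q2; q0-c>q3; q1-a>q4; q1-b>q2; q1-c>q2; q2-a>q1; q2-b>q2; q2-c>q2; q3-a>q1; q3-b>q2; q3-c>q5; q4-a>q4; q4-b>q4; q4-c>q4; q5-a>q6; q5-b>q5; q5-c>q5; q6-a>q7; q6-b>q5; q6-c>q5; q7-a>q7; q7-b>q7; q7-c>q7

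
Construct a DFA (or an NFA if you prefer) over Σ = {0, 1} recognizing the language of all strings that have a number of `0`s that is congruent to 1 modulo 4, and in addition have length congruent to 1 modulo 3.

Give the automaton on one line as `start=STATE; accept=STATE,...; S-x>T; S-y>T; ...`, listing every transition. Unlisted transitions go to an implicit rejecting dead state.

start=q0; accept=q1; q0-0>q1; q0-1>q2; q1-0>q3; q1-1>q4; q2-0>q4; q2-1>q5; q3-0>q6; q3-1>q7; q4-0>q7; q4-1>q8; q5-0>q8; q5-1>q0; q6-0>q2; q6-1>q9; q7-0>q9; q7-1>q10; q8-0>q10; q8-1>q1; q9-0>q5; q9-1>q11; q10-0>q11; q10-1>q3; q11-0>q0; q11-1>q6

Handle the two conditions separately and then intersect. One (4 states) tracks the count of `0`s modulo 4; the other (3 states) tracks the input length modulo 3. Each combined state is a pair, one component from each; accept when both components accept.
A 12-state machine:
          0    1  
>  q0     q1   q2 
 * q1     q3   q4 
   q2     q4   q5 
   q3     q6   q7 
   q4     q7   q8 
   q5     q8   q0 
   q6     q2   q9 
   q7     q9  q10 
   q8    q10   q1 
   q9     q5  q11 
   q10   q11   q3 
   q11    q0   q6 
(> = start, * = accepting)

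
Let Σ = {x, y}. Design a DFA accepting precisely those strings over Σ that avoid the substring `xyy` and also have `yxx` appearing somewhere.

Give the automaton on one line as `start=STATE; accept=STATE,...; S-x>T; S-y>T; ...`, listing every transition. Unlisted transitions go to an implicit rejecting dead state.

Handle the two conditions separately and then intersect. One (4 states) tracks partial matches of the forbidden pattern `xyy`; the other (4 states) tracks whether and how much of `yxx` has been seen. Each combined state is a pair, one component from each; accept when both components accept.
        x   y  
>  S0   S1  S2 
   S1   S1  S3 
   S2   S4  S2 
   S3   S4  S5 
   S4   S6  S3 
   S5   S7  S5 
 * S6   S6  S8 
   S7   S9  S5 
 * S8   S6  S9 
   S9   S9  S9 
(> = start, * = accepting)

start=S0; accept=S6,S8; S0-x>S1; S0-y>S2; S1-x>S1; S1-y>S3; S2-x>S4; S2-y>S2; S3-x>S4; S3-y>S5; S4-x>S6; S4-y>S3; S5-x>S7; S5-y>S5; S6-x>S6; S6-y>S8; S7-x>S9; S7-y>S5; S8-x>S6; S8-y>S9; S9-x>S9; S9-y>S9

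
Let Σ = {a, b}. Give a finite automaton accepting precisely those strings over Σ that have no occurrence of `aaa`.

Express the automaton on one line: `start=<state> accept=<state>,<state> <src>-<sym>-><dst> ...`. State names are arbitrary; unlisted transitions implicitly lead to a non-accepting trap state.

start=q0 accept=q0,q1,q2 q0-a->q1 q0-b->q0 q1-a->q2 q1-b->q0 q2-a->q3 q2-b->q0 q3-a->q3 q3-b->q3

This is the complement of 'contains `aaa`'. Use the same substring-matching states — q0 through q3 holding how much of `aaa` has just been matched — but flip the accepting set: everything except the trap q3 accepts.
4 states suffice.
        a   b  
>* q0   q1  q0 
 * q1   q2  q0 
 * q2   q3  q0 
   q3   q3  q3 
(> = start, * = accepting)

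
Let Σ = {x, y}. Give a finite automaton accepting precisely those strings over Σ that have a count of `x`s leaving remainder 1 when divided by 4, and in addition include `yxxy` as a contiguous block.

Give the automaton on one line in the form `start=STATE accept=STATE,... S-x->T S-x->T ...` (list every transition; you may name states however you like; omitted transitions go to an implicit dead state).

Handle the two conditions separately and then intersect. The first has 4 states tracking the count of `x`s modulo 4; the second has 5 states tracking whether and how much of `yxxy` has been seen. A product state is a pair (one from each), accepting exactly when both do.
A 20-state machine:
          x    y  
>  q0     q1   q2 
   q1     q3   q4 
   q2     q5   q2 
   q3     q6   q7 
   q4     q8   q4 
   q5     q9   q4 
   q6     q0  q10 
   q7    q11   q7 
   q8    q12   q7 
   q9     q6  q13 
   q10   q14  q10 
   q11   q15  q10 
   q12    q0  q16 
   q13   q16  q13 
   q14   q17   q2 
   q15    q1  q18 
   q16   q18  q16 
   q17    q3  q19 
   q18   q19  q18 
 * q19   q13  q19 
(> = start, * = accepting)

start=q0 accept=q19 q0-x->q1 q0-y->q2 q1-x->q3 q1-y->q4 q2-x->q5 q2-y->q2 q3-x->q6 q3-y->q7 q4-x->q8 q4-y->q4 q5-x->q9 q5-y->q4 q6-x->q0 q6-y->q10 q7-x->q11 q7-y->q7 q8-x->q12 q8-y->q7 q9-x->q6 q9-y->q13 q10-x->q14 q10-y->q10 q11-x->q15 q11-y->q10 q12-x->q0 q12-y->q16 q13-x->q16 q13-y->q13 q14-x->q17 q14-y->q2 q15-x->q1 q15-y->q18 q16-x->q18 q16-y->q16 q17-x->q3 q17-y->q19 q18-x->q19 q18-y->q18 q19-x->q13 q19-y->q19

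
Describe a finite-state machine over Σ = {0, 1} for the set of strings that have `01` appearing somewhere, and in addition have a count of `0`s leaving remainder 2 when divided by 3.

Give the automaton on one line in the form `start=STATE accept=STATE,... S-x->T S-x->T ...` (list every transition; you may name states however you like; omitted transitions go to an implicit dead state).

start=S0 accept=S5 S0-0->S1 S0-1->S0 S1-0->S2 S1-1->S3 S2-0->S4 S2-1->S5 S3-0->S5 S3-1->S3 S4-0->S1 S4-1->S6 S5-0->S6 S5-1->S5 S6-0->S3 S6-1->S6

Handle the two conditions separately and then intersect. The first has 3 states tracking whether and how much of `01` has been seen; the second has 3 states tracking the count of `0`s modulo 3. A product state is a pair (one from each), accepting exactly when both do.
7 states suffice.
        0   1  
>  S0   S1  S0 
   S1   S2  S3 
   S2   S4  S5 
   S3   S5  S3 
   S4   S1  S6 
 * S5   S6  S5 
   S6   S3  S6 
(> = start, * = accepting)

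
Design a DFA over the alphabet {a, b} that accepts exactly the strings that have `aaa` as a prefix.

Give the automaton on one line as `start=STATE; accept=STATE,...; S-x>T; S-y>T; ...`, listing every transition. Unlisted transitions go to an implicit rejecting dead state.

start=q0; accept=q3; q0-a>q1; q0-b>q4; q1-a>q2; q1-b>q4; q2-a>q3; q2-b>q4; q3-a>q3; q3-b>q3; q4-a>q4; q4-b>q4

Walk along `aaa` while the input agrees: from q0 take `a` to q1, and so on. Any deviation drops to the rejecting sink q4. Once q3 is reached the prefix is confirmed and every continuation is accepted.
With 5 states:
        a   b  
>  q0   q1  q4 
   q1   q2  q4 
   q2   q3  q4 
 * q3   q3  q3 
   q4   q4  q4 
(> = start, * = accepting)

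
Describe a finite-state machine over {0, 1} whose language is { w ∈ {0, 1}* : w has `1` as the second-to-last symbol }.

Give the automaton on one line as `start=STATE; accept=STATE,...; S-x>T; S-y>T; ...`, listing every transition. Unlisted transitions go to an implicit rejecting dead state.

A DFA must remember the last 2 symbols (since which symbol is second-to-last isn't known until the input ends). Use one state per possible window of the last ≤2 symbols; accept from those whose window starts with `1`.
        0   1  
>  s0   s1  s2 
   s1   s3  s4 
   s2   s5  s6 
   s3   s3  s4 
   s4   s5  s6 
 * s5   s3  s4 
 * s6   s5  s6 
(> = start, * = accepting)

start=s0; accept=s5,s6; s0-0>s1; s0-1>s2; s1-0>s3; s1-1>s4; s2-0>s5; s2-1>s6; s3-0>s3; s3-1>s4; s4-0>s5; s4-1>s6; s5-0>s3; s5-1>s4; s6-0>s5; s6-1>s6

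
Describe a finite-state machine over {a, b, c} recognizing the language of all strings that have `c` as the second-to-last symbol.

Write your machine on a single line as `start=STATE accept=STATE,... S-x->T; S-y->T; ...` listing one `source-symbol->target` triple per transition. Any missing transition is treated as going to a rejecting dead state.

A DFA must remember the last 2 symbols (since which symbol is second-to-last isn't known until the input ends). Use one state per possible window of the last ≤2 symbols; accept from those whose window starts with `c`.
With 13 states:
          a    b    c  
>  q0     q1   q2   q3 
   q1     q4   q5   q6 
   q2     q7   q8   q9 
   q3    q10  q11  q12 
   q4     q4   q5   q6 
   q5     q7   q8   q9 
   q6    q10  q11  q12 
   q7     q4   q5   q6 
   q8     q7   q8   q9 
   q9    q10  q11  q12 
 * q10    q4   q5   q6 
 * q11    q7   q8   q9 
 * q12   q10  q11  q12 
(> = start, * = accepting)

start=q0; accept=q10,q11,q12; q0-a->q1; q0-b->q2; q0-c->q3; q1-a->q4; q1-b->q5; q1-c->q6; q2-a->q7; q2-b->q8; q2-c->q9; q3-a->q10; q3-b->q11; q3-c->q12; q4-a->q4; q4-b->q5; q4-c->q6; q5-a->q7; q5-b->q8; q5-c->q9; q6-a->q10; q6-b->q11; q6-c->q12; q7-a->q4; q7-b->q5; q7-c->q6; q8-a->q7; q8-b->q8; q8-c->q9; q9-a->q10; q9-b->q11; q9-c->q12; q10-a->q4; q10-b->q5; q10-c->q6; q11-a->q7; q11-b->q8; q11-c->q9; q12-a->q10; q12-b->q11; q12-c->q12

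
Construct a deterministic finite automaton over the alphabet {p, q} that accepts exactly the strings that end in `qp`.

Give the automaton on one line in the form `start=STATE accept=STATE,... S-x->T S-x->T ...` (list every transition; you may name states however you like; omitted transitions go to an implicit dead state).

Remember how much of `qp` the current input suffix matches. State A means no match yet; B means the last symbol is `q`; C means the last 2 symbols are `qp`. Only C accepts. On a mismatch, fall back to the longest proper suffix that is still a prefix of `qp`.
       p  q 
>  A   A  B 
   B   C  B 
 * C   A  B 
(> = start, * = accepting)

start=A accept=C A-p->A A-q->B B-p->C B-q->B C-p->A C-q->B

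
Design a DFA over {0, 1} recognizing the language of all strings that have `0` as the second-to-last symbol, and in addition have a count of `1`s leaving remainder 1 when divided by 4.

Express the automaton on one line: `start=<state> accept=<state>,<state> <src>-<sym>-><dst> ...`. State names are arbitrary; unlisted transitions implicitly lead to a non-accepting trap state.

start=A accept=D,G A-0->B A-1->C B-0->B B-1->D C-0->E C-1->F D-0->E D-1->F E-0->G E-1->F F-0->F F-1->H G-0->G G-1->F H-0->H H-1->A

Run two small machines in parallel and take their product. One (7 states) tracks the last 2 symbols read; the other (4 states) tracks the count of `1`s modulo 4. Each combined state is a pair, one component from each; accept when both components accept. After merging equivalent states the machine shrinks.
       0  1 
>  A   B  C 
   B   B  D 
   C   E  F 
 * D   E  F 
   E   G  F 
   F   F  H 
 * G   G  F 
   H   H  A 
(> = start, * = accepting)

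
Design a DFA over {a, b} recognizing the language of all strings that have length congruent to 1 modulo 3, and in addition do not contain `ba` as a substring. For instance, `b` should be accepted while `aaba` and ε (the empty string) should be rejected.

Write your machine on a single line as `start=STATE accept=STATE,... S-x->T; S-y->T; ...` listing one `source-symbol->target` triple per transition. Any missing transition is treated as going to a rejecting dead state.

start=q0; accept=q1,q2; q0-a->q1; q0-b->q2; q1-a->q3; q1-b->q4; q2-a->q5; q2-b->q4; q3-a->q0; q3-b->q6; q4-a->q5; q4-b->q6; q5-a->q5; q5-b->q5; q6-a->q5; q6-b->q2

Run two small machines in parallel and take their product. The first has 3 states tracking the input length modulo 3; the second has 3 states tracking partial matches of the forbidden pattern `ba`. A product state is a pair (one from each), accepting exactly when both do. Minimizing collapses redundant product states.
        a   b  
>  q0   q1  q2 
 * q1   q3  q4 
 * q2   q5  q4 
   q3   q0  q6 
   q4   q5  q6 
   q5   q5  q5 
   q6   q5  q2 
(> = start, * = accepting)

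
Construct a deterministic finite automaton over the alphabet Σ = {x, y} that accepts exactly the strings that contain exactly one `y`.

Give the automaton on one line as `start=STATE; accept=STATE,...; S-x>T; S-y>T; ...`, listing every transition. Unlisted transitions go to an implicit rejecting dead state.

start=q0; accept=q1; q0-x>q0; q0-y>q1; q1-x>q1; q1-y>q2; q2-x>q2; q2-y>q2

Count `y`s, saturating at 2: state q0 means no `y` yet, q1 means one `y` seen, q2 means more than one. Each `y` increments (capped at q2); other symbols loop. Accept from {q1}.
3 states suffice.
        x   y  
>  q0   q0  q1 
 * q1   q1  q2 
   q2   q2  q2 
(> = start, * = accepting)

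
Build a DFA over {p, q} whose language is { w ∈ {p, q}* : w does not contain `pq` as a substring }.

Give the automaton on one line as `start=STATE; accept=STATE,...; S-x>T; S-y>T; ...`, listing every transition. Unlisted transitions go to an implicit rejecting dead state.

start=S0; accept=S0,S1; S0-p>S1; S0-q>S0; S1-p>S1; S1-q>S2; S2-p>S2; S2-q>S2

This is the complement of 'contains `pq`'. Use the same substring-matching states — S0 through S2 holding how much of `pq` has just been matched — but flip the accepting set: everything except the trap S2 accepts.
A 3-state machine:
        p   q  
>* S0   S1  S0 
 * S1   S1  S2 
   S2   S2  S2 
(> = start, * = accepting)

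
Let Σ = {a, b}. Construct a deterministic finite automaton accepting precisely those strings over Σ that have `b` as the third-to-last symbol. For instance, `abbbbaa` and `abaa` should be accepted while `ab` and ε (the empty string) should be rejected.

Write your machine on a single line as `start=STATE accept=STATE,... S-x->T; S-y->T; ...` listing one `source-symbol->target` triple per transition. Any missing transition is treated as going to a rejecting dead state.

Because acceptance depends on a position counted from the end, the machine has to buffer the most recent 3 symbols. Make each state the string of the last up-to-3 symbols read; on input `x` shift the window left and append `x`. Accept when the buffered window has length 3 and begins with `b`.
A 15-state machine:
          a    b  
>  s0     s1   s2 
   s1     s3   s4 
   s2     s5   s6 
   s3     s7   s8 
   s4     s9  s10 
   s5    s11  s12 
   s6    s13  s14 
   s7     s7   s8 
   s8     s9  s10 
   s9    s11  s12 
   s10   s13  s14 
 * s11    s7   s8 
 * s12    s9  s10 
 * s13   s11  s12 
 * s14   s13  s14 
(> = start, * = accepting)

start=s0; accept=s11,s12,s13,s14; s0-a->s1; s0-b->s2; s1-a->s3; s1-b->s4; s2-a->s5; s2-b->s6; s3-a->s7; s3-b->s8; s4-a->s9; s4-b->s10; s5-a->s11; s5-b->s12; s6-a->s13; s6-b->s14; s7-a->s7; s7-b->s8; s8-a->s9; s8-b->s10; s9-a->s11; s9-b->s12; s10-a->s13; s10-b->s14; s11-a->s7; s11-b->s8; s12-a->s9; s12-b->s10; s13-a->s11; s13-b->s12; s14-a->s13; s14-b->s14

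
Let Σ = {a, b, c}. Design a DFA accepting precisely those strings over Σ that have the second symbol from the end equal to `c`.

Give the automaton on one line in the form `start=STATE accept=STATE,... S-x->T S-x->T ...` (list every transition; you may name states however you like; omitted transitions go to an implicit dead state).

start=q0 accept=q10,q11,q12 q0-a->q1 q0-b->q2 q0-c->q3 q1-a->q4 q1-b->q5 q1-c->q6 q2-a->q7 q2-b->q8 q2-c->q9 q3-a->q10 q3-b->q11 q3-c->q12 q4-a->q4 q4-b->q5 q4-c->q6 q5-a->q7 q5-b->q8 q5-c->q9 q6-a->q10 q6-b->q11 q6-c->q12 q7-a->q4 q7-b->q5 q7-c->q6 q8-a->q7 q8-b->q8 q8-c->q9 q9-a->q10 q9-b->q11 q9-c->q12 q10-a->q4 q10-b->q5 q10-c->q6 q11-a->q7 q11-b->q8 q11-c->q9 q12-a->q10 q12-b->q11 q12-c->q12

Because acceptance depends on a position counted from the end, the machine has to buffer the most recent 2 symbols. Make each state the string of the last up-to-2 symbols read; on input `x` shift the window left and append `x`. Accept when the buffered window has length 2 and begins with `c`.
A 13-state machine:
          a    b    c  
>  q0     q1   q2   q3 
   q1     q4   q5   q6 
   q2     q7   q8   q9 
   q3    q10  q11  q12 
   q4     q4   q5   q6 
   q5     q7   q8   q9 
   q6    q10  q11  q12 
   q7     q4   q5   q6 
   q8     q7   q8   q9 
   q9    q10  q11  q12 
 * q10    q4   q5   q6 
 * q11    q7   q8   q9 
 * q12   q10  q11  q12 
(> = start, * = accepting)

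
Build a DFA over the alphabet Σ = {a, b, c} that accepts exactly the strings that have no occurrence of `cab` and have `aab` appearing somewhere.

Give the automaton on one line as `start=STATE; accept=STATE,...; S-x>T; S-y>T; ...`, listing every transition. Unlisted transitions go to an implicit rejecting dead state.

Build one automaton per condition and run them in lockstep. One (4 states) tracks partial matches of the forbidden pattern `cab`; the other (4 states) tracks whether and how much of `aab` has been seen. Each combined state is a pair, one component from each; accept when both components accept. Equivalent product states are then merged.
A 9-state machine:
        a   b   c  
>  q0   q1  q0  q2 
   q1   q3  q0  q2 
   q2   q4  q0  q2 
   q3   q3  q5  q2 
   q4   q3  q6  q2 
 * q5   q5  q5  q7 
   q6   q6  q6  q6 
 * q7   q8  q5  q7 
 * q8   q5  q6  q7 
(> = start, * = accepting)

start=q0; accept=q5,q7,q8; q0-a>q1; q0-b>q0; q0-c>q2; q1-a>q3; q1-b>q0; q1-c>q2; q2-a>q4; q2-b>q0; q2-c>q2; q3-a>q3; q3-b>q5; q3-c>q2; q4-a>q3; q4-b>q6; q4-c>q2; q5-a>q5; q5-b>q5; q5-c>q7; q6-a>q6; q6-b>q6; q6-c>q6; q7-a>q8; q7-b>q5; q7-c>q7; q8-a>q5; q8-b>q6; q8-c>q7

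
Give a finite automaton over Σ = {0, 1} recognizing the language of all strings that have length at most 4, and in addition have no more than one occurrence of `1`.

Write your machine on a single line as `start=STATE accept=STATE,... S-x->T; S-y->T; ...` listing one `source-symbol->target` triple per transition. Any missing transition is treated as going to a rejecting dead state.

Build one automaton per condition and run them in lockstep. The first has 6 states tracking the input length, saturating at 5; the second has 3 states tracking the count of `1`s, saturating at 2. A product state is a pair (one from each), accepting exactly when both do. After merging equivalent states the machine shrinks.
9 states suffice.
       0  1 
>* A   B  C 
 * B   D  E 
 * C   E  F 
 * D   G  H 
 * E   H  F 
   F   F  F 
 * G   I  I 
 * H   I  F 
 * I   F  F 
(> = start, * = accepting)

start=A; accept=A,B,C,D,E,G,H,I; A-0->B; A-1->C; B-0->D; B-1->E; C-0->E; C-1->F; D-0->G; D-1->H; E-0->H; E-1->F; F-0->F; F-1->F; G-0->I; G-1->I; H-0->I; H-1->F; I-0->F; I-1->F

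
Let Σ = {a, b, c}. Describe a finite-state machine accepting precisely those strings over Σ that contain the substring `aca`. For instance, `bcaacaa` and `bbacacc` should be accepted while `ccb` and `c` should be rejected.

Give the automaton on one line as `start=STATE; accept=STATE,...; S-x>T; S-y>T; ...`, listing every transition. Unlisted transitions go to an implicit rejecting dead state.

start=S0; accept=S3; S0-a>S1; S0-b>S0; S0-c>S0; S1-a>S1; S1-b>S0; S1-c>S2; S2-a>S3; S2-b>S0; S2-c>S0; S3-a>S3; S3-b>S3; S3-c>S3

States S0..S2 record the length of the longest prefix of `aca` that matches the current input suffix. Reaching S3 means `aca` has been seen, and we stay there forever. Accept from S3.
4 states suffice.
        a   b   c  
>  S0   S1  S0  S0 
   S1   S1  S0  S2 
   S2   S3  S0  S0 
 * S3   S3  S3  S3 
(> = start, * = accepting)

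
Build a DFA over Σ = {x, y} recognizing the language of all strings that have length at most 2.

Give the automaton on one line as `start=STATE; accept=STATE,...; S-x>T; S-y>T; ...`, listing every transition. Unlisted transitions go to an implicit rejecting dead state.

We only need to distinguish lengths 0, 1, …, 2, and '>2'. Chain S0 → S1 → S2 → S3 on every symbol, with S3 looping. Accepting states: {S0, S1, S2}.
        x   y  
>* S0   S1  S1 
 * S1   S2  S2 
 * S2   S3  S3 
   S3   S3  S3 
(> = start, * = accepting)

start=S0; accept=S0,S1,S2; S0-x>S1; S0-y>S1; S1-x>S2; S1-y>S2; S2-x>S3; S2-y>S3; S3-x>S3; S3-y>S3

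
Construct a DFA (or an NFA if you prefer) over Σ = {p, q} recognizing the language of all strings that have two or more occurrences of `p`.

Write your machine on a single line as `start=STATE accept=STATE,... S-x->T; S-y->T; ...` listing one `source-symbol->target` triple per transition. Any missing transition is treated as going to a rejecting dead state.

start=s0; accept=s2,s3; s0-p->s1; s0-q->s0; s1-p->s2; s1-q->s1; s2-p->s3; s2-q->s2; s3-p->s3; s3-q->s3

Count `p`s, saturating at 3: states s0 through s2 mean 0 through 2 `p`s seen; s3 means more than 2. Each `p` increments (capped at s3); other symbols loop. Accept from {s2, s3}.
With 4 states:
        p   q  
>  s0   s1  s0 
   s1   s2  s1 
 * s2   s3  s2 
 * s3   s3  s3 
(> = start, * = accepting)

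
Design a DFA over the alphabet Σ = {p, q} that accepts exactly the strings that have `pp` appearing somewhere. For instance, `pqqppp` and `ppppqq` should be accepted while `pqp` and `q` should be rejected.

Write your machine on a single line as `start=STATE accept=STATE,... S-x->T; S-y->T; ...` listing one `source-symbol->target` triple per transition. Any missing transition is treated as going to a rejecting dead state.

States S0..S1 record the length of the longest prefix of `pp` that matches the current input suffix. Reaching S2 means `pp` has been seen, and we stay there forever. Accept from S2.
        p   q  
>  S0   S1  S0 
   S1   S2  S0 
 * S2   S2  S2 
(> = start, * = accepting)

start=S0; accept=S2; S0-p->S1; S0-q->S0; S1-p->S2; S1-q->S0; S2-p->S2; S2-q->S2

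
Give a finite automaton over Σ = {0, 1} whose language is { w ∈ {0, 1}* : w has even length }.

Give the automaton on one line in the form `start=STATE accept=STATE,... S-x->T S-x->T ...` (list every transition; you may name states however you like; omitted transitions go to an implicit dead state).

Only the length mod 2 matters, so use a 2-cycle: from any state, every input symbol moves to the next state, wrapping q1 back to q0. Mark q0 accepting.
A 2-state machine:
        0   1  
>* q0   q1  q1 
   q1   q0  q0 
(> = start, * = accepting)

start=q0 accept=q0 q0-0->q1 q0-1->q1 q1-0->q0 q1-1->q0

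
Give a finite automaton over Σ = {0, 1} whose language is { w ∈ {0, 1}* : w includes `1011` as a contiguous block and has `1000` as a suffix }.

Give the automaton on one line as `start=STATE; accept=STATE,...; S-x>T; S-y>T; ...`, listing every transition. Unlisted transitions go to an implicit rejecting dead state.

start=s0; accept=s7; s0-0>s0; s0-1>s1; s1-0>s2; s1-1>s1; s2-0>s0; s2-1>s3; s3-0>s2; s3-1>s4; s4-0>s5; s4-1>s4; s5-0>s6; s5-1>s4; s6-0>s7; s6-1>s4; s7-0>s8; s7-1>s4; s8-0>s8; s8-1>s4

Run two small machines in parallel and take their product. One (5 states) tracks whether and how much of `1011` has been seen; the other (5 states) tracks how much of the suffix `1000` has currently been matched. Each combined state is a pair, one component from each; accept when both components accept. Equivalent product states are then merged.
        0   1  
>  s0   s0  s1 
   s1   s2  s1 
   s2   s0  s3 
   s3   s2  s4 
   s4   s5  s4 
   s5   s6  s4 
   s6   s7  s4 
 * s7   s8  s4 
   s8   s8  s4 
(> = start, * = accepting)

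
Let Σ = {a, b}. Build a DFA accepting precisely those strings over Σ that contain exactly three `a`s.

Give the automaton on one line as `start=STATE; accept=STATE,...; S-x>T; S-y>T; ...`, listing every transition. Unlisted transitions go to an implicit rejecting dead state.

start=S0; accept=S3; S0-a>S1; S0-b>S0; S1-a>S2; S1-b>S1; S2-a>S3; S2-b>S2; S3-a>S4; S3-b>S3; S4-a>S4; S4-b>S4

Count `a`s, saturating at 4: states S0 through S3 mean 0 through 3 `a`s seen; S4 means more than 3. Each `a` increments (capped at S4); other symbols loop. Accept from {S3}.
With 5 states:
        a   b  
>  S0   S1  S0 
   S1   S2  S1 
   S2   S3  S2 
 * S3   S4  S3 
   S4   S4  S4 
(> = start, * = accepting)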